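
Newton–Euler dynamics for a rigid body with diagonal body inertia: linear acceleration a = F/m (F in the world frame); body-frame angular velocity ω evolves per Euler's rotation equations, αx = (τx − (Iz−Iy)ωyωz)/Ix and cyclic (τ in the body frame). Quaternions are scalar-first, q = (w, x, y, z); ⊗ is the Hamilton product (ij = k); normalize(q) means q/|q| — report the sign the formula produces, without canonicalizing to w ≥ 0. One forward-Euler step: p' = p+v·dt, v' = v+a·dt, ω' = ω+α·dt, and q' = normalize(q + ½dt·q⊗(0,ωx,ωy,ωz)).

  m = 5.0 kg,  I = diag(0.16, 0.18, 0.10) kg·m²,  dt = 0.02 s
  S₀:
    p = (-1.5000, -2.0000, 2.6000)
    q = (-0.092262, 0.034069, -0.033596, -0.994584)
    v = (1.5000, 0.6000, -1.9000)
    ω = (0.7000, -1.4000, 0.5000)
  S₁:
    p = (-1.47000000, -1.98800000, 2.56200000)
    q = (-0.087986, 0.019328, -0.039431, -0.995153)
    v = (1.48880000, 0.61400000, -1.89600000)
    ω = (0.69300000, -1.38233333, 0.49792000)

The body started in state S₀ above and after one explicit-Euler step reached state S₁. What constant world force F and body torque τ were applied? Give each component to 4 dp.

F = (-2.8000, 3.5000, 1.0000)
τ = (0.0000, 0.1800, -0.0300)

rate change Δω = (-0.00700000, 0.01766667, -0.00208000)
precession coupling = (0.0560, 0.0210, -0.0196)
τ = I·(Δω/dt) + ω₀×(Iω₀) = (0.0000, 0.1800, -0.0300)
v₁ − v₀ = (-0.01120000, 0.01400000, 0.00400000)
F = m·Δv/dt = (-2.8000, 3.5000, 1.0000)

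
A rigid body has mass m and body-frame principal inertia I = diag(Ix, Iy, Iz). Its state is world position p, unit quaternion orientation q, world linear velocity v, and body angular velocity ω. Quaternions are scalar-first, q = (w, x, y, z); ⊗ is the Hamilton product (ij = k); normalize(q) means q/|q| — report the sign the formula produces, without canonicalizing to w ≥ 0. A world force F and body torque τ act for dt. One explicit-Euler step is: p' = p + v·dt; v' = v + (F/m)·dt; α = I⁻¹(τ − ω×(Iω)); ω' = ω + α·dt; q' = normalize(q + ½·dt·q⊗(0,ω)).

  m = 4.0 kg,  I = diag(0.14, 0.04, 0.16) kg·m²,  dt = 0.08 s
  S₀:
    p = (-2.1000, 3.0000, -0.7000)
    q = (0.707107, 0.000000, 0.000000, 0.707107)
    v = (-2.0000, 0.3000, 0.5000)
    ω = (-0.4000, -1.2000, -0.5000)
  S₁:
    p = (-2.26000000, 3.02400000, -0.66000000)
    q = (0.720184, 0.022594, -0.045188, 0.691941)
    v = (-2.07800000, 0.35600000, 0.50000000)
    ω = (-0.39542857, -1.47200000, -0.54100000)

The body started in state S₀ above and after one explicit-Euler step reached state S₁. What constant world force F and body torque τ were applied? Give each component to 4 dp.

F = (-3.9000, 2.8000, 0.0000)
τ = (0.0800, -0.1400, -0.1300)

Δv = v₁−v₀ = (-0.07800000, 0.05600000, 0.00000000)
m·(v₁−v₀)/dt = (-3.9000, 2.8000, 0.0000)
Δω = ω₁−ω₀ = (0.00457143, -0.27200000, -0.04100000)
applied torque τ = (0.0800, -0.1400, -0.1300)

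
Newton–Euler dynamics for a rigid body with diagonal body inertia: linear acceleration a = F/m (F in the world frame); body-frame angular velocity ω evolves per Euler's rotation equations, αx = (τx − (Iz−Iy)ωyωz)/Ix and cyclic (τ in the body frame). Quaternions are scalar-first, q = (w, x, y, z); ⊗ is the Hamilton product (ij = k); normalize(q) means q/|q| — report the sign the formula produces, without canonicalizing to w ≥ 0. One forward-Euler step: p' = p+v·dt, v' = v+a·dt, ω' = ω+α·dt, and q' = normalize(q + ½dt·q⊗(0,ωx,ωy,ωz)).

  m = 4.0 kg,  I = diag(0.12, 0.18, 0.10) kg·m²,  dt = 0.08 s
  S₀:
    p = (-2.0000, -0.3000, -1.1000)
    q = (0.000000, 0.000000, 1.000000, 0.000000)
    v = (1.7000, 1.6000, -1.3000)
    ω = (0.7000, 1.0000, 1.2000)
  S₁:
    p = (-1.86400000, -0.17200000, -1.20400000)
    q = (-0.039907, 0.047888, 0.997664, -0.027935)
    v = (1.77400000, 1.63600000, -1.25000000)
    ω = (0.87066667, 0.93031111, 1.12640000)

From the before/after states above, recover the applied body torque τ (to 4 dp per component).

ω₁ − ω₀ = (0.17066667, -0.06968889, -0.07360000)
ω₀×(Iω₀) = (-0.0960, 0.0168, 0.0420)
τ = I·(Δω/dt) + ω₀×(Iω₀) = (0.1600, -0.1400, -0.0500)

τ = (0.1600, -0.1400, -0.0500)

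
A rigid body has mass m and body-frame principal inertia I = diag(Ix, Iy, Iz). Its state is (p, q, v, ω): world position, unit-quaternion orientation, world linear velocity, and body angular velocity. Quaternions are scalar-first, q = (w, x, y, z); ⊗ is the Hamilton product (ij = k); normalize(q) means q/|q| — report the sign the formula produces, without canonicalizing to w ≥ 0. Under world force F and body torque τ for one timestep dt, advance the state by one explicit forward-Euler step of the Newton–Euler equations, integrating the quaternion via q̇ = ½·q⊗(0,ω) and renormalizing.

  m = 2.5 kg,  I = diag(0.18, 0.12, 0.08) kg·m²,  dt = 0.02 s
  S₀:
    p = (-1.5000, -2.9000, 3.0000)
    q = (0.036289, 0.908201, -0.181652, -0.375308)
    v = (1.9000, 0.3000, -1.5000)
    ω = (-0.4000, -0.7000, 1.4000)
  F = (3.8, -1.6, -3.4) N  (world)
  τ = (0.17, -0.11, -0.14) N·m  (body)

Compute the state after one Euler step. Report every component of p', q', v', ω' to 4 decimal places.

precession coupling ω×(Iω) = (0.0392, -0.0560, -0.0168)
α = I⁻¹(τ − ω×Iω) = (0.7267, -0.4500, -1.5400)
new body rate ω' = (-0.3855, -0.7090, 1.3692)
2q̇ = q⊗(0,ω) = (0.7615552, -0.5315440, -1.1467605, -0.6575969)
q + ½dt·q⊗(0,ω), renormalized = (0.0439, 0.9028, -0.1931, -0.3818)
a = F/m = (1.5200, -0.6400, -1.3600)
new position p' = (-1.4620, -2.8940, 2.9700)
v' = v + a·dt = (1.9304, 0.2872, -1.5272)

p' = (-1.4620, -2.8940, 2.9700)
q' = (0.0439, 0.9028, -0.1931, -0.3818)
v' = (1.9304, 0.2872, -1.5272)
ω' = (-0.3855, -0.7090, 1.3692)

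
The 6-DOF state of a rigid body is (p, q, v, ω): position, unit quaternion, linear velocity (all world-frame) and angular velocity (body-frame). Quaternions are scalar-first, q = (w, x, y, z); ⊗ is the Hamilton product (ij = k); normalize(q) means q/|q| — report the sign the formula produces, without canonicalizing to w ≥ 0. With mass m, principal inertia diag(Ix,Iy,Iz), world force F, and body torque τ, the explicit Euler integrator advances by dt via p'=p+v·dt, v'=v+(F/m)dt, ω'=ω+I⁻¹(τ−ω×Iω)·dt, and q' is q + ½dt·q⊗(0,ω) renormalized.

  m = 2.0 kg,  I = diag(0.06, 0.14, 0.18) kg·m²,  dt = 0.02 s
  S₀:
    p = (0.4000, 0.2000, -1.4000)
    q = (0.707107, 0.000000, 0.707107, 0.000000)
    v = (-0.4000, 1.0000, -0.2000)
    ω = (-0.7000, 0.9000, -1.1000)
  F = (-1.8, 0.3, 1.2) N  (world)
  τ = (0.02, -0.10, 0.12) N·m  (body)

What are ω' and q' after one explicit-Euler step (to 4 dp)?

ω' = (-0.6801, 0.8989, -1.0811)
q' = (0.7007, -0.0127, 0.7134, -0.0028)

ω×(Iω) gyroscopic = (-0.0396, -0.0924, -0.0504)
angular accel α = (0.9933, -0.0543, 0.9467)
ω' = ω + α·dt = (-0.6801, 0.8989, -1.0811)
q⊗(0,ω) = (-0.6363963, -1.2727926, 0.6363963, -0.2828428)
q + ½dt·q⊗(0,ω), renormalized = (0.7007, -0.0127, 0.7134, -0.0028)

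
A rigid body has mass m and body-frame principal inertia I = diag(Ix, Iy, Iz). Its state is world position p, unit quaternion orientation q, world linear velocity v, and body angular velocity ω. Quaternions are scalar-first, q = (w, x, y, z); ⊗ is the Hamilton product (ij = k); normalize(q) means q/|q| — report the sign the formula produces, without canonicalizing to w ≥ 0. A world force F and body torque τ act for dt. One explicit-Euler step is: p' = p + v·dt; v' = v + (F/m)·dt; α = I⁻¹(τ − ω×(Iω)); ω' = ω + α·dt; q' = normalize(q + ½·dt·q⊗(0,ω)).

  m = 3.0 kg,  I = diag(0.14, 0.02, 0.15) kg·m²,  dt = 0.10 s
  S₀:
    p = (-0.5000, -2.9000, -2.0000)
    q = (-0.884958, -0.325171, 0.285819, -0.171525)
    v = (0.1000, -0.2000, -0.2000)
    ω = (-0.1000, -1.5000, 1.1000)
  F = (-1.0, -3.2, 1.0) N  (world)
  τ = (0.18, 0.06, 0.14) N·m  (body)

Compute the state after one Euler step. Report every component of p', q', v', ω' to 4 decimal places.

p' = (-0.4900, -2.9200, -2.0200)
q' = (-0.8520, -0.3165, 0.3693, -0.1935)
v' = (0.0667, -0.3067, -0.1667)
ω' = (0.1818, -1.2055, 1.2053)

precession coupling ω×(Iω) = (-0.2145, 0.0011, -0.0180)
(τ − ω×Iω)/I = (2.8179, 2.9450, 1.0533)
ω' = ω + α·dt = (0.1818, -1.2055, 1.2053)
q⊗(0,ω) = (0.5848889, 0.1456092, 1.7022776, -0.4571154)
q' = normalize(q + ½dt·q⊗(0,ω)) = (-0.8520, -0.3165, 0.3693, -0.1935)
a = (-0.3333, -1.0667, 0.3333)
p + v·dt = (-0.4900, -2.9200, -2.0200)
v + (F/m)dt = (0.0667, -0.3067, -0.1667)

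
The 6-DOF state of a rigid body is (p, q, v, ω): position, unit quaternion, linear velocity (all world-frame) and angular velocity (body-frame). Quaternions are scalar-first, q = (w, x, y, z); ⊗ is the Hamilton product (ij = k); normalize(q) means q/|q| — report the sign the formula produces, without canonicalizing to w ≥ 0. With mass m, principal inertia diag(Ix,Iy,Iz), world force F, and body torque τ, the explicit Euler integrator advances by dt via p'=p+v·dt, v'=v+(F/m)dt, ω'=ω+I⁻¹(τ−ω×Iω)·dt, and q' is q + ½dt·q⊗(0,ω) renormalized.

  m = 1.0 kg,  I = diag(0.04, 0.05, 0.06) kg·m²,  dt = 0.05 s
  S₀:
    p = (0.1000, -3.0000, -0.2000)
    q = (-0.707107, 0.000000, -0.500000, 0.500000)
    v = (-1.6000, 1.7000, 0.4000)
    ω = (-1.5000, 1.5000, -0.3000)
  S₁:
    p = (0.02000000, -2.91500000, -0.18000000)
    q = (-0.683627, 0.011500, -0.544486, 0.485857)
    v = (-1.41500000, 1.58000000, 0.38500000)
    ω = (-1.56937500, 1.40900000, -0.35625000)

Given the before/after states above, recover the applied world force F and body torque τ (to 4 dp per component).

velocity change Δv = (0.18500000, -0.12000000, -0.01500000)
applied force F = (3.7000, -2.4000, -0.3000)
rate change Δω = (-0.06937500, -0.09100000, -0.05625000)
ω₀×(Iω₀) = (-0.0045, -0.0090, -0.0225)
τ = I·(Δω/dt) + ω₀×(Iω₀) = (-0.0600, -0.1000, -0.0900)

F = (3.7000, -2.4000, -0.3000)
τ = (-0.0600, -0.1000, -0.0900)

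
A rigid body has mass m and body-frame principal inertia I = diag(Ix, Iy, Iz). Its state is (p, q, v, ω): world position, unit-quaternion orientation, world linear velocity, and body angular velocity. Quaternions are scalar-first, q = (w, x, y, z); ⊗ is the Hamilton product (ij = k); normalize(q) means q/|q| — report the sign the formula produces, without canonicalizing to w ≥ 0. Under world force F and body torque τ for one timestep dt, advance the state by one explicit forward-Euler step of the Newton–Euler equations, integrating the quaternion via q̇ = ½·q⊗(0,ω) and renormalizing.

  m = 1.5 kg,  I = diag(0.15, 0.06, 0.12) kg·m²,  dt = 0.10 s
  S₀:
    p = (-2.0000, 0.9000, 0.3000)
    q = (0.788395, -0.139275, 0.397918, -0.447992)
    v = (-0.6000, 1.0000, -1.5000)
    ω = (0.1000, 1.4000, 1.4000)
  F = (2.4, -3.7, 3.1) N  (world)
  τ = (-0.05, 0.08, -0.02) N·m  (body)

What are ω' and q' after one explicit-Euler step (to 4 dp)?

precession coupling ω×(Iω) = (0.1176, 0.0042, -0.0126)
(τ − ω×Iω)/I = (-1.1173, 1.2633, -0.0617)
ω + α·dt = (-0.0117, 1.5263, 1.3938)
2q̇ = q⊗(0,ω) = (0.0840311, 1.2631135, 1.2539388, 0.8689762)
q' = normalize(q + ½dt·q⊗(0,ω)) = (0.7887, -0.0757, 0.4584, -0.4026)

ω' = (-0.0117, 1.5263, 1.3938)
q' = (0.7887, -0.0757, 0.4584, -0.4026)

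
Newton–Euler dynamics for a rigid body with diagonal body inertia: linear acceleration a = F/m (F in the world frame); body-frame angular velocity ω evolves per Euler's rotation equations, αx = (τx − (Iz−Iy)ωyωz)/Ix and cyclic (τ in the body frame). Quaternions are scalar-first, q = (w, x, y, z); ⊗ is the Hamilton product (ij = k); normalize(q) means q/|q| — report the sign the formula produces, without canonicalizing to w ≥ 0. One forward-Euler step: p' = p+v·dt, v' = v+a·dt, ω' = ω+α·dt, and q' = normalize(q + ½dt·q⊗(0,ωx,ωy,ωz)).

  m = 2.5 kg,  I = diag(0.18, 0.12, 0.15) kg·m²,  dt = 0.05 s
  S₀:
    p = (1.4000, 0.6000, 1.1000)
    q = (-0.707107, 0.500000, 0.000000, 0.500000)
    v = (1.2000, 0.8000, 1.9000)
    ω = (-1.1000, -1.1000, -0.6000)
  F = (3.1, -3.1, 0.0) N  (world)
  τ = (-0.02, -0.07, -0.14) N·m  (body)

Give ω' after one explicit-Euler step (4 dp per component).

ω×(Iω) gyroscopic = (0.0198, 0.0198, -0.0726)
angular accel α = (-0.2211, -0.7483, -0.4493)
ω' = ω + α·dt = (-1.1111, -1.1374, -0.6225)

ω' = (-1.1111, -1.1374, -0.6225)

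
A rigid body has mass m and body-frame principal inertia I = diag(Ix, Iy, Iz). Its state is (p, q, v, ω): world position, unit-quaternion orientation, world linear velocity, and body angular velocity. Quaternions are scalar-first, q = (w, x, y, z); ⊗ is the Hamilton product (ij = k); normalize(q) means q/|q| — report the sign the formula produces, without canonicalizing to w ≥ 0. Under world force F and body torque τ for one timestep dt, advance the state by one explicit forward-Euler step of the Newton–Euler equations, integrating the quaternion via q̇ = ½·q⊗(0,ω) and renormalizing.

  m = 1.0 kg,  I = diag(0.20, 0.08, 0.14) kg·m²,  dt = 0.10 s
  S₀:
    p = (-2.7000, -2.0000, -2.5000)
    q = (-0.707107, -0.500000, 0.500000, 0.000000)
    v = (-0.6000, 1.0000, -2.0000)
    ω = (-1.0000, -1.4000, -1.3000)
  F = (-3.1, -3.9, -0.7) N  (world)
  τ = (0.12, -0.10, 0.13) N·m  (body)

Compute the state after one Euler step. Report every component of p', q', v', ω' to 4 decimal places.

p + v·dt = (-2.7600, -1.9000, -2.7000)
v' = v + a·dt = (-0.9100, 0.6100, -2.0700)
angular accel α = (0.0540, -2.2250, 2.1286)
ω + α·dt = (-0.9946, -1.6225, -1.0871)
Hamilton product q⊗(0,ω) = (0.2000000, 0.0571070, 0.3399498, 2.1192391)
q + ½dt·q⊗(0,ω), renormalized = (-0.6931, -0.4943, 0.5140, 0.1054)

p' = (-2.7600, -1.9000, -2.7000)
q' = (-0.6931, -0.4943, 0.5140, 0.1054)
v' = (-0.9100, 0.6100, -2.0700)
ω' = (-0.9946, -1.6225, -1.0871)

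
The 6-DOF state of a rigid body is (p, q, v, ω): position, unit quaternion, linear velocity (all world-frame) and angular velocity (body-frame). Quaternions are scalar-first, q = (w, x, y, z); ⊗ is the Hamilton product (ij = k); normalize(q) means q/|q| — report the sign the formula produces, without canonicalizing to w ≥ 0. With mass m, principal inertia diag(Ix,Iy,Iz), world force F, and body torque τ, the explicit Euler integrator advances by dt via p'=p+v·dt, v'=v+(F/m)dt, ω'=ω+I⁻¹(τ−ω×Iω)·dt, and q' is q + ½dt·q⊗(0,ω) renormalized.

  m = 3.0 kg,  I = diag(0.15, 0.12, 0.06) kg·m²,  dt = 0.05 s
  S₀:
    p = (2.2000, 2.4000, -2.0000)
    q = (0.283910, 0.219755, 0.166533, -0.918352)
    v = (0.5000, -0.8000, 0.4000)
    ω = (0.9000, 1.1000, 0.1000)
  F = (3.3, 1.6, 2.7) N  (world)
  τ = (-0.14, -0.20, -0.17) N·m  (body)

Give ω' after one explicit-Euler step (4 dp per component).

ω' = (0.8555, 1.0133, -0.0169)

gyro term ω×Iω = (-0.0066, 0.0081, -0.0297)
α = I⁻¹(τ − ω×Iω) = (-0.8893, -1.7342, -2.3383)
ω' = ω + α·dt = (0.8555, 1.0133, -0.0169)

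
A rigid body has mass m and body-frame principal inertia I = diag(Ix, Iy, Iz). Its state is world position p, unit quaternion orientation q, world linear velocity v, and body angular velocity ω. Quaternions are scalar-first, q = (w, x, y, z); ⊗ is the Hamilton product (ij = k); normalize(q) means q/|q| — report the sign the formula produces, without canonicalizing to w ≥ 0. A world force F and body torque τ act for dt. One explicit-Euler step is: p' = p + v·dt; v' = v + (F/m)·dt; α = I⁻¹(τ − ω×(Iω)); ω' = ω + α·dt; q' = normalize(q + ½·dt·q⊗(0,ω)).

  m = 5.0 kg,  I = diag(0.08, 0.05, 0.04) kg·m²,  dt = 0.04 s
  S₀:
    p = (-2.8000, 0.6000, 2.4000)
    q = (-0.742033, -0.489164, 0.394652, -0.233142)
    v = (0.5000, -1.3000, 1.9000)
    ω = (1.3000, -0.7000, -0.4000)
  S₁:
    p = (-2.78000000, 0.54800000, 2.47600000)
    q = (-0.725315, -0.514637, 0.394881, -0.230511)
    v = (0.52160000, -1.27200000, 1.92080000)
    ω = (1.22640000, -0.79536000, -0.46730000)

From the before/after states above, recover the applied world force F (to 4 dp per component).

F = (2.7000, 3.5000, 2.6000)

v₁ − v₀ = (0.02160000, 0.02800000, 0.02080000)
m·(v₁−v₀)/dt = (2.7000, 3.5000, 2.6000)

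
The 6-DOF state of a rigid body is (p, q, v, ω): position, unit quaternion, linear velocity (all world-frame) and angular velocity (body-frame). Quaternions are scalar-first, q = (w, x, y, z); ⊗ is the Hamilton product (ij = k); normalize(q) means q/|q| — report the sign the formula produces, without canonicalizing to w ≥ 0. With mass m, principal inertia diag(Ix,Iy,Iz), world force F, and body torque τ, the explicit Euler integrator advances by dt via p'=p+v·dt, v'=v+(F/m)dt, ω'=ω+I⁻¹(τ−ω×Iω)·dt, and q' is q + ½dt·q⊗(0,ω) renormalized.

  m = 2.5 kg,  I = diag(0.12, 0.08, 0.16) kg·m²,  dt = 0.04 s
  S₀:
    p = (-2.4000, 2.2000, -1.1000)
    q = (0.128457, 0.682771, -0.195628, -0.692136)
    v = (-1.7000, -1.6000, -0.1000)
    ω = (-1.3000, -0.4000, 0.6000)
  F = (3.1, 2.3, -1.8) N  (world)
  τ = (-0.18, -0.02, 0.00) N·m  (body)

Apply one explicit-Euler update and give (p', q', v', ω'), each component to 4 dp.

α = I⁻¹(τ − ω×Iω) = (-1.3400, -0.6400, 0.1300)
new body rate ω' = (-1.3536, -0.4256, 0.6052)
Hamilton product q⊗(0,ω) = (1.2246327, -0.5612253, 0.4387314, -0.4503506)
q' = normalize(q + ½dt·q⊗(0,ω)) = (0.1529, 0.6712, -0.1868, -0.7008)
p' = p + v·dt = (-2.4680, 2.1360, -1.1040)
new velocity v' = (-1.6504, -1.5632, -0.1288)

p' = (-2.4680, 2.1360, -1.1040)
q' = (0.1529, 0.6712, -0.1868, -0.7008)
v' = (-1.6504, -1.5632, -0.1288)
ω' = (-1.3536, -0.4256, 0.6052)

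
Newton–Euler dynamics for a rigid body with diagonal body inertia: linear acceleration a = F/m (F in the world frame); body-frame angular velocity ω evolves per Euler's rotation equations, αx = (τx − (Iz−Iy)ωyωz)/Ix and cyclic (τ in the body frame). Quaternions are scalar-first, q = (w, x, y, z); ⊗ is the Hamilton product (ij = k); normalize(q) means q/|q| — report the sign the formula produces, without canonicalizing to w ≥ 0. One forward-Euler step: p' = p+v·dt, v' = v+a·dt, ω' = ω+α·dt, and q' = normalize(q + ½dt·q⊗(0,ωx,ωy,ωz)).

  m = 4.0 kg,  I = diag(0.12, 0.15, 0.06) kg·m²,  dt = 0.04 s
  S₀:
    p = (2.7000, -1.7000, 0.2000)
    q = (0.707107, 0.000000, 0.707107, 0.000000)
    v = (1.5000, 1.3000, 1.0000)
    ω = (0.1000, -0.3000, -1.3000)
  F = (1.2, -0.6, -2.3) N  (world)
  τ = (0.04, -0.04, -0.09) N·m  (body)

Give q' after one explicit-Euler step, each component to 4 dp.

Hamilton product q⊗(0,ω) = (0.2121321, -0.8485284, -0.2121321, -0.9899498)
q + ½dt·q⊗(0,ω), renormalized = (0.7111, -0.0170, 0.7026, -0.0198)

q' = (0.7111, -0.0170, 0.7026, -0.0198)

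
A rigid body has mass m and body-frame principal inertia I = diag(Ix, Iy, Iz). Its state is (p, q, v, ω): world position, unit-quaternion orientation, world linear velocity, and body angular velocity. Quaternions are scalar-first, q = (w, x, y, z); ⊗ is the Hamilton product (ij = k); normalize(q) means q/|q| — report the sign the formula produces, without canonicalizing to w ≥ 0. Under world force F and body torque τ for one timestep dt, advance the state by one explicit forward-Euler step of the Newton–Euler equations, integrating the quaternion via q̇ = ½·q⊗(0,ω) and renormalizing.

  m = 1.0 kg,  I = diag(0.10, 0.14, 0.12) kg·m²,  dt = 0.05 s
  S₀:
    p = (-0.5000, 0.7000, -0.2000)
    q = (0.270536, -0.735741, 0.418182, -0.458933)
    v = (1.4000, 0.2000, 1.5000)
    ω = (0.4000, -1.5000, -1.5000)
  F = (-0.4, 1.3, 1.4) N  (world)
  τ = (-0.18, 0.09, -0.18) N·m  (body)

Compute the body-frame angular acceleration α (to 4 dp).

α = (-1.3500, 0.5571, -1.3000)

ω×(Iω) gyroscopic = (-0.0450, 0.0120, -0.0240)
angular accel α = (-1.3500, 0.5571, -1.3000)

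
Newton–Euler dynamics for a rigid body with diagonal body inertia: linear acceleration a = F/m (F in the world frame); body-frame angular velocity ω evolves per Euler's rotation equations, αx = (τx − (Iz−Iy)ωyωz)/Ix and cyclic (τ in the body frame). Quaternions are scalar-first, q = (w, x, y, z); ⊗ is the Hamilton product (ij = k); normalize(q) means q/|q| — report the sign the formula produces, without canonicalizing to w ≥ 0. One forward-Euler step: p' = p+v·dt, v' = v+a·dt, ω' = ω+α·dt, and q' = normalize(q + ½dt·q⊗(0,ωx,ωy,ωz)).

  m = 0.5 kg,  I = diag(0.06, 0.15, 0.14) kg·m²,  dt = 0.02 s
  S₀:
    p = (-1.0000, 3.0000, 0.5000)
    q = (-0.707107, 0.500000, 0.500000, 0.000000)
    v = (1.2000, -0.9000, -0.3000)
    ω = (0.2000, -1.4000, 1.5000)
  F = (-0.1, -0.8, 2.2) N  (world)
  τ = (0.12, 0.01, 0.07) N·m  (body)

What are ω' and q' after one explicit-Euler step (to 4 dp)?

ω' = (0.2330, -1.3955, 1.5136)
q' = (-0.7010, 0.5060, 0.5023, -0.0186)

α = I⁻¹(τ − ω×Iω) = (1.6500, 0.2267, 0.6800)
ω' = ω + α·dt = (0.2330, -1.3955, 1.5136)
q⊗(0,ω) = (0.6000000, 0.6085786, 0.2399498, -1.8606605)
updated quaternion q' = (-0.7010, 0.5060, 0.5023, -0.0186)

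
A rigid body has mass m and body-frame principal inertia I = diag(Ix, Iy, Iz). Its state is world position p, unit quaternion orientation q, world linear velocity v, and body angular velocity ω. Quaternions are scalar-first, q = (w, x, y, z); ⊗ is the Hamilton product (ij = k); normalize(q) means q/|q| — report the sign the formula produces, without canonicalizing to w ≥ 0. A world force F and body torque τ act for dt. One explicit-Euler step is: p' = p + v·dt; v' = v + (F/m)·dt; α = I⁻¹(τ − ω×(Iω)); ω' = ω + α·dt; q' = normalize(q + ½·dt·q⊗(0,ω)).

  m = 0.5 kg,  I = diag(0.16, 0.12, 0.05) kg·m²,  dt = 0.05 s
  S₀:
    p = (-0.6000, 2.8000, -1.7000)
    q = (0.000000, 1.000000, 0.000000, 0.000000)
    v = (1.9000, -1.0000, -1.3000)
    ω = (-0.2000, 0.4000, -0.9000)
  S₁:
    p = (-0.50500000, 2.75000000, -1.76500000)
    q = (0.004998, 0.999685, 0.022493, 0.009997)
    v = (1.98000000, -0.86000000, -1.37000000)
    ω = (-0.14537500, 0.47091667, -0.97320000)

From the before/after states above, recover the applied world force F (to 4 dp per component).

Δv = v₁−v₀ = (0.08000000, 0.14000000, -0.07000000)
F = m·Δv/dt = (0.8000, 1.4000, -0.7000)

F = (0.8000, 1.4000, -0.7000)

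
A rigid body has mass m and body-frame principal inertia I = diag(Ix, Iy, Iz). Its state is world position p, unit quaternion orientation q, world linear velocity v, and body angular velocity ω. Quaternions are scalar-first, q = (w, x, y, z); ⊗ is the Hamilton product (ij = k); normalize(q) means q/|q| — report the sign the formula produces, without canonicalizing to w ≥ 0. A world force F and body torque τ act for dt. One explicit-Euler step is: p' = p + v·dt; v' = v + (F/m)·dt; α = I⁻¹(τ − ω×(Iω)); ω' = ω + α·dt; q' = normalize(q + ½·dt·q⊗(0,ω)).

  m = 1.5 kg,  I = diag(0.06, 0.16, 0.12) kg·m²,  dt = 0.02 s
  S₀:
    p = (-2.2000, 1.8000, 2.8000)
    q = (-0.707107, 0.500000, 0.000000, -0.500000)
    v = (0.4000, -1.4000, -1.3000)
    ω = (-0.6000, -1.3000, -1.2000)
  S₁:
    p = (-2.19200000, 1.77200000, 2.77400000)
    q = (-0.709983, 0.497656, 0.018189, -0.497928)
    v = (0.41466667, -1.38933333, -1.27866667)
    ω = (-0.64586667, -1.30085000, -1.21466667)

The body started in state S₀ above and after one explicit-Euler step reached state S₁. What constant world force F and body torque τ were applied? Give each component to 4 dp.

Δω = ω₁−ω₀ = (-0.04586667, -0.00085000, -0.01466667)
I·α + gyro = (-0.2000, -0.0500, -0.0100)
velocity change Δv = (0.01466667, 0.01066667, 0.02133333)
applied force F = (1.1000, 0.8000, 1.6000)

F = (1.1000, 0.8000, 1.6000)
τ = (-0.2000, -0.0500, -0.0100)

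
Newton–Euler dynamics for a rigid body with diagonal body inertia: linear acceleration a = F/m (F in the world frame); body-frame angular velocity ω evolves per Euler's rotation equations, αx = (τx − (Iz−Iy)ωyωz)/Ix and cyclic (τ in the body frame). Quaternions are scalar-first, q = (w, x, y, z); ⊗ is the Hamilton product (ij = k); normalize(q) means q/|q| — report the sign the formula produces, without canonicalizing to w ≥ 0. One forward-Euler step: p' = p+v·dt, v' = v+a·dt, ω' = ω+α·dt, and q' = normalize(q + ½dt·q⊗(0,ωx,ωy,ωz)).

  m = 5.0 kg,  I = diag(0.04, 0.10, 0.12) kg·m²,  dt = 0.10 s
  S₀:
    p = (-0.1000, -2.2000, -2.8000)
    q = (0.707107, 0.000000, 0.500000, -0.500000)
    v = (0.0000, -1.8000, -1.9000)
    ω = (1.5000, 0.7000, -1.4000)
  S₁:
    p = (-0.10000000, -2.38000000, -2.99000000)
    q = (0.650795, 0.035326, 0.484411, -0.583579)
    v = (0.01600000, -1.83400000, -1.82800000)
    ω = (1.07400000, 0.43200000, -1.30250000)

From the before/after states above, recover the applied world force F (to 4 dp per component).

F = (0.8000, -1.7000, 3.6000)

Δv = v₁−v₀ = (0.01600000, -0.03400000, 0.07200000)
m·(v₁−v₀)/dt = (0.8000, -1.7000, 3.6000)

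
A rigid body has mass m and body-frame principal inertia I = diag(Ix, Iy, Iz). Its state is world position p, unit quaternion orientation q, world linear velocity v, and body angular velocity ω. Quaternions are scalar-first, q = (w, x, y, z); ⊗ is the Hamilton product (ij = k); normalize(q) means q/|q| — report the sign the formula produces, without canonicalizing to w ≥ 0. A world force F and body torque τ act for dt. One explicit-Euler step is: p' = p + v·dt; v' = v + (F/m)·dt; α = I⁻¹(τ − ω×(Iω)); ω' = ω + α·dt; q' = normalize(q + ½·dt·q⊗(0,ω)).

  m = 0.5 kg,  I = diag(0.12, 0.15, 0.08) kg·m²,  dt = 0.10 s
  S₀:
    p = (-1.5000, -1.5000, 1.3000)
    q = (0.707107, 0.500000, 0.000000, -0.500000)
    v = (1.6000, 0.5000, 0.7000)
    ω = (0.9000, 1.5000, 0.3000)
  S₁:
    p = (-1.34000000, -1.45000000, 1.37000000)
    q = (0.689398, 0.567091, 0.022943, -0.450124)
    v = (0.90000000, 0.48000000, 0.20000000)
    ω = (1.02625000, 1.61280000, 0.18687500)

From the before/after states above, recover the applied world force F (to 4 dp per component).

F = (-3.5000, -0.1000, -2.5000)

v₁ − v₀ = (-0.70000000, -0.02000000, -0.50000000)
F = m·Δv/dt = (-3.5000, -0.1000, -2.5000)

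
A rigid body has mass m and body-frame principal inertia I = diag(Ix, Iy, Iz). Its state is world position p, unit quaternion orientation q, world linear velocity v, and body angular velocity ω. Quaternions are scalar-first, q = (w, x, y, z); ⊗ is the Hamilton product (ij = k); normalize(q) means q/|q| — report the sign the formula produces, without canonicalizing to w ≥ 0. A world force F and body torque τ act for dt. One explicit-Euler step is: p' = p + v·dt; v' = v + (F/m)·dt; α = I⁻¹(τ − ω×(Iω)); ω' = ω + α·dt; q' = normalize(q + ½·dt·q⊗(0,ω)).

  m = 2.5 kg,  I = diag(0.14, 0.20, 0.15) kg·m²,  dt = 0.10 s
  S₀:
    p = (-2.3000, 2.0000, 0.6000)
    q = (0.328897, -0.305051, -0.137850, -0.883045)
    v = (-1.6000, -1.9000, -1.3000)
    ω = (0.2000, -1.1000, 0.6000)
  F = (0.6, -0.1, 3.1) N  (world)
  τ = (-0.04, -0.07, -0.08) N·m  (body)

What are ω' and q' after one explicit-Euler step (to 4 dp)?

α = I⁻¹(τ − ω×Iω) = (-0.5214, -0.3440, -0.4453)
ω' = ω + α·dt = (0.1479, -1.1344, 0.5555)
q⊗(0,ω) = (0.4392022, -0.9882801, -0.3553651, 0.5604643)
q + ½dt·q⊗(0,ω), renormalized = (0.3502, -0.3538, -0.1553, -0.8533)

ω' = (0.1479, -1.1344, 0.5555)
q' = (0.3502, -0.3538, -0.1553, -0.8533)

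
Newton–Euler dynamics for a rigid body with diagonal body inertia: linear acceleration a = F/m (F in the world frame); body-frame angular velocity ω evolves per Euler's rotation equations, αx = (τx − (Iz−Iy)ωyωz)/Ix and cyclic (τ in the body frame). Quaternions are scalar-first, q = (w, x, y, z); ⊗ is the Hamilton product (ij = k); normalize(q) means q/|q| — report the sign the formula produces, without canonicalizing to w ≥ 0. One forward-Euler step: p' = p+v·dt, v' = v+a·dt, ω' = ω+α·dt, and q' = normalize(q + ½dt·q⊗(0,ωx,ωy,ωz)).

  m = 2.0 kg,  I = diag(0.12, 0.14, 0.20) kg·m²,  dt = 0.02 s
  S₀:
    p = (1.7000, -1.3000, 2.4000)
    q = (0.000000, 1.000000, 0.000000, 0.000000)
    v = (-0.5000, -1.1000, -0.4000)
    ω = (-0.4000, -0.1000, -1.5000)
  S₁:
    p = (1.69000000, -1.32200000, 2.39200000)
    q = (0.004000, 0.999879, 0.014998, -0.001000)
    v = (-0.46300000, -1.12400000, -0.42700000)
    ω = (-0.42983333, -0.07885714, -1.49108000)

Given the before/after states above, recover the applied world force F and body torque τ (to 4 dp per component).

F = (3.7000, -2.4000, -2.7000)
τ = (-0.1700, 0.1000, 0.0900)

rate change Δω = (-0.02983333, 0.02114286, 0.00892000)
applied torque τ = (-0.1700, 0.1000, 0.0900)
velocity change Δv = (0.03700000, -0.02400000, -0.02700000)
m·(v₁−v₀)/dt = (3.7000, -2.4000, -2.7000)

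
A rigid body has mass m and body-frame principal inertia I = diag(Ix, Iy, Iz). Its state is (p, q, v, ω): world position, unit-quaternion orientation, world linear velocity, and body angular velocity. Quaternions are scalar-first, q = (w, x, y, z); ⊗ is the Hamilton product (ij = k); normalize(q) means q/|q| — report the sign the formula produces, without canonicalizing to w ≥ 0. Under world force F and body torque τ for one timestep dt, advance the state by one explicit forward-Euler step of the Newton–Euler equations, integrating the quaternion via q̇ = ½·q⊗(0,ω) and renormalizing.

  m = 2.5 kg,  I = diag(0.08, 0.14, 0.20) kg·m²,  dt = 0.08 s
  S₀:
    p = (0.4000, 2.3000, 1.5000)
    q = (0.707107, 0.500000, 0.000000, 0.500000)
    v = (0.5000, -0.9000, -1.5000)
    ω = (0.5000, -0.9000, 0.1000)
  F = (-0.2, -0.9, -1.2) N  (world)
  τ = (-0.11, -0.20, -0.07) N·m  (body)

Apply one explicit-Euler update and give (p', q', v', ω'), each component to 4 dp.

p' = (0.4400, 2.2280, 1.3800)
q' = (0.6945, 0.5317, -0.0174, 0.4844)
v' = (0.4936, -0.9288, -1.5384)
ω' = (0.3954, -1.0109, 0.0828)

precession coupling ω×(Iω) = (-0.0054, -0.0060, -0.0270)
α = I⁻¹(τ − ω×Iω) = (-1.3075, -1.3857, -0.2150)
ω + α·dt = (0.3954, -1.0109, 0.0828)
2q̇ = q⊗(0,ω) = (-0.3000000, 0.8035535, -0.4363963, -0.3792893)
updated quaternion q' = (0.6945, 0.5317, -0.0174, 0.4844)
linear accel F/m = (-0.0800, -0.3600, -0.4800)
new position p' = (0.4400, 2.2280, 1.3800)
v + (F/m)dt = (0.4936, -0.9288, -1.5384)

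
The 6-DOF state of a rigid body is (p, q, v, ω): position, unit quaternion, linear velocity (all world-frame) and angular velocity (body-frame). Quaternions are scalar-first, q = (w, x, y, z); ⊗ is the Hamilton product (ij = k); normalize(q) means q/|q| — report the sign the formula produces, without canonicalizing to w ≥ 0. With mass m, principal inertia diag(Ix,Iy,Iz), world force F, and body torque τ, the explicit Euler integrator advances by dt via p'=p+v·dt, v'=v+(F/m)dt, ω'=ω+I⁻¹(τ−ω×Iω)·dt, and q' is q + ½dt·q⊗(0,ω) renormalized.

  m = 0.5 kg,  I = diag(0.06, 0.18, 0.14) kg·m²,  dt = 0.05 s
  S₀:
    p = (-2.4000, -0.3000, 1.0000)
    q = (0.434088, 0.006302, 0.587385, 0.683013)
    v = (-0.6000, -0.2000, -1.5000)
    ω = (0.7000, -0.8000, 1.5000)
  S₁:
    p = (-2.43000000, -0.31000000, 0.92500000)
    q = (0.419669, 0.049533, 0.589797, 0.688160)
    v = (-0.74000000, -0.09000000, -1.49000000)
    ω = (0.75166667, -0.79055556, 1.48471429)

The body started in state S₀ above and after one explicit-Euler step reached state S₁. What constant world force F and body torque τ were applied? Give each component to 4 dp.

F = (-1.4000, 1.1000, 0.1000)
τ = (0.1100, -0.0500, -0.1100)

Δω = ω₁−ω₀ = (0.05166667, 0.00944444, -0.01528571)
applied torque τ = (0.1100, -0.0500, -0.1100)
velocity change Δv = (-0.14000000, 0.11000000, 0.01000000)
applied force F = (-1.4000, 1.1000, 0.1000)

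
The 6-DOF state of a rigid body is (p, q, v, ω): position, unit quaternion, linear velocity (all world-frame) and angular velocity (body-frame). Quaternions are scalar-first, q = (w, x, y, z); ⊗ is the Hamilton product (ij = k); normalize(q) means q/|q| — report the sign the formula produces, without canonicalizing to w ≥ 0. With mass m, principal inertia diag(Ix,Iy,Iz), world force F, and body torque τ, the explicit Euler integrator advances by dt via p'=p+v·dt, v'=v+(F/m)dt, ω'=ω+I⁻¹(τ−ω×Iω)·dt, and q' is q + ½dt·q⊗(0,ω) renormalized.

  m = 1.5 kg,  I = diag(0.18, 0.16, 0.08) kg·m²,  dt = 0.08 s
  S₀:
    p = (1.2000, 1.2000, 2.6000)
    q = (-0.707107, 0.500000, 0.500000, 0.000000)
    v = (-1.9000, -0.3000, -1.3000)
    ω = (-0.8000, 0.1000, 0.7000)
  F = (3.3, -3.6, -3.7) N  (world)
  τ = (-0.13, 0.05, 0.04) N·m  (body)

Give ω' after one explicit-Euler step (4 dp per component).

precession coupling ω×(Iω) = (-0.0056, -0.0560, 0.0016)
(τ − ω×Iω)/I = (-0.6911, 0.6625, 0.4800)
ω' = ω + α·dt = (-0.8553, 0.1530, 0.7384)

ω' = (-0.8553, 0.1530, 0.7384)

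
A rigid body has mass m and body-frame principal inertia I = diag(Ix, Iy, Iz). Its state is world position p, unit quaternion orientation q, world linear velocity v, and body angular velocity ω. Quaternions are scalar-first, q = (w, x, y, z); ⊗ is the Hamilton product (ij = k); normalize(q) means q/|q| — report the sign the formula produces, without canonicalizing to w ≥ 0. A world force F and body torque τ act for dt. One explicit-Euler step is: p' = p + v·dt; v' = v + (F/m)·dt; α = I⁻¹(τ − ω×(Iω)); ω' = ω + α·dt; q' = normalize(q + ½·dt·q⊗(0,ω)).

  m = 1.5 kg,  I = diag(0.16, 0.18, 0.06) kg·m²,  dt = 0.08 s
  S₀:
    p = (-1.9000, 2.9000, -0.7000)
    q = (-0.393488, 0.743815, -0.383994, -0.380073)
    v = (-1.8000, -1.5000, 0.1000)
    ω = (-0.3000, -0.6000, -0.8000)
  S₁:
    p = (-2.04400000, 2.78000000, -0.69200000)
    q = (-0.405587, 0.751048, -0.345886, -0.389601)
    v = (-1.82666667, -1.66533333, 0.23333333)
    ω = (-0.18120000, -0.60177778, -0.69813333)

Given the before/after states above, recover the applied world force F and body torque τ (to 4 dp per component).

velocity change Δv = (-0.02666667, -0.16533333, 0.13333333)
applied force F = (-0.5000, -3.1000, 2.5000)
Δω = ω₁−ω₀ = (0.11880000, -0.00177778, 0.10186667)
gyro term ω₀×Iω₀ = (-0.0576, 0.0240, 0.0036)
applied torque τ = (0.1800, 0.0200, 0.0800)

F = (-0.5000, -3.1000, 2.5000)
τ = (0.1800, 0.0200, 0.0800)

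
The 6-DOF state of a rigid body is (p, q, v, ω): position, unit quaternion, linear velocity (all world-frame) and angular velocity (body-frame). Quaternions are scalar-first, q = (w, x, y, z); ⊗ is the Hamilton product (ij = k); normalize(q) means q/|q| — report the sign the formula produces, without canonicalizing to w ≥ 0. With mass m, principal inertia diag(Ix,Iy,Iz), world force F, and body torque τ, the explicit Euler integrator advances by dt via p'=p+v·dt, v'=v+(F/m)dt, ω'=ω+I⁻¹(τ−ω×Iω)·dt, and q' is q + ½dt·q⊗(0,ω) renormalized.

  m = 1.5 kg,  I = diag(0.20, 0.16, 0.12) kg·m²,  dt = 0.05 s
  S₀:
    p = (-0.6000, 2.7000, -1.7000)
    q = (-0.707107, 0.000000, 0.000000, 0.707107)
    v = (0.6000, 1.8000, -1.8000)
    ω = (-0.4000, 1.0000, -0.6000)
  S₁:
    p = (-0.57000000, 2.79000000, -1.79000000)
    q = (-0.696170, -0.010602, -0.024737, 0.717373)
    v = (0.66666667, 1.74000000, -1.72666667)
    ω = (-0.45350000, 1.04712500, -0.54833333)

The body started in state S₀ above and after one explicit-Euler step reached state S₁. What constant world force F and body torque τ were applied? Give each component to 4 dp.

F = (2.0000, -1.8000, 2.2000)
τ = (-0.1900, 0.1700, 0.1400)

Δω = ω₁−ω₀ = (-0.05350000, 0.04712500, 0.05166667)
gyro term ω₀×Iω₀ = (0.0240, 0.0192, 0.0160)
applied torque τ = (-0.1900, 0.1700, 0.1400)
Δv = v₁−v₀ = (0.06666667, -0.06000000, 0.07333333)
F = m·Δv/dt = (2.0000, -1.8000, 2.2000)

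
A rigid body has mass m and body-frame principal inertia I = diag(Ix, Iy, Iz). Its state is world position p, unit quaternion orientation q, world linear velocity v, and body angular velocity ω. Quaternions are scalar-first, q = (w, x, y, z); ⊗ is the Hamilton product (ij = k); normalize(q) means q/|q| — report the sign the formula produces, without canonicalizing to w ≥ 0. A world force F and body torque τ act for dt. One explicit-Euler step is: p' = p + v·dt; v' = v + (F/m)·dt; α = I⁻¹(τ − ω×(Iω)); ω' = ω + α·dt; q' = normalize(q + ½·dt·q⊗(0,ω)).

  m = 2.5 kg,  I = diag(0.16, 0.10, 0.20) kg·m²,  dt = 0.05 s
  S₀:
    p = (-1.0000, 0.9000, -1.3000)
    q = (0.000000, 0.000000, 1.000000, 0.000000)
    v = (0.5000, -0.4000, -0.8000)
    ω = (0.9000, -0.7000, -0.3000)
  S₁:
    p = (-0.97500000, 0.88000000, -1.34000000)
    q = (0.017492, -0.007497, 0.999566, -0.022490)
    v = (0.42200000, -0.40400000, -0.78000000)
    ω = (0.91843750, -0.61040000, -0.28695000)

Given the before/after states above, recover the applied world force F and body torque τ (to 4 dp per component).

F = (-3.9000, -0.2000, 1.0000)
τ = (0.0800, 0.1900, 0.0900)

Δv = v₁−v₀ = (-0.07800000, -0.00400000, 0.02000000)
m·(v₁−v₀)/dt = (-3.9000, -0.2000, 1.0000)
rate change Δω = (0.01843750, 0.08960000, 0.01305000)
precession coupling = (0.0210, 0.0108, 0.0378)
I·α + gyro = (0.0800, 0.1900, 0.0900)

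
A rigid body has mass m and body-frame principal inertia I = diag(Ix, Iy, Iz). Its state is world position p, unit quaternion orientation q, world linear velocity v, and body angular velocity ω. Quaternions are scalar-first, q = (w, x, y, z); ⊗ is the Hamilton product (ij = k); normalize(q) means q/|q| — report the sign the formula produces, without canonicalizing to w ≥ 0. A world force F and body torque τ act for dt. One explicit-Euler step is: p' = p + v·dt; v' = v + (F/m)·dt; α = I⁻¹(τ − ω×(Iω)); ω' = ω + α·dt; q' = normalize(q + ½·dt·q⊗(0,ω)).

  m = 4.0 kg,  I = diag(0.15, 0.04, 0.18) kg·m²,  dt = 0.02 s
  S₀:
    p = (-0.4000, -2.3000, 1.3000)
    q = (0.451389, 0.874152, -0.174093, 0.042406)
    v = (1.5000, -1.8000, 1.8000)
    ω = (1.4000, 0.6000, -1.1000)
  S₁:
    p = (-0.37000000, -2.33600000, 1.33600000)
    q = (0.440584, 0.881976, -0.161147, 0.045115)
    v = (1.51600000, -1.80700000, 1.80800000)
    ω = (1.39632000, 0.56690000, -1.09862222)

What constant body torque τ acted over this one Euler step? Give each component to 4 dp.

τ = (-0.1200, -0.0200, -0.0800)

ω₁ − ω₀ = (-0.00368000, -0.03310000, 0.00137778)
τ = I·(Δω/dt) + ω₀×(Iω₀) = (-0.1200, -0.0200, -0.0800)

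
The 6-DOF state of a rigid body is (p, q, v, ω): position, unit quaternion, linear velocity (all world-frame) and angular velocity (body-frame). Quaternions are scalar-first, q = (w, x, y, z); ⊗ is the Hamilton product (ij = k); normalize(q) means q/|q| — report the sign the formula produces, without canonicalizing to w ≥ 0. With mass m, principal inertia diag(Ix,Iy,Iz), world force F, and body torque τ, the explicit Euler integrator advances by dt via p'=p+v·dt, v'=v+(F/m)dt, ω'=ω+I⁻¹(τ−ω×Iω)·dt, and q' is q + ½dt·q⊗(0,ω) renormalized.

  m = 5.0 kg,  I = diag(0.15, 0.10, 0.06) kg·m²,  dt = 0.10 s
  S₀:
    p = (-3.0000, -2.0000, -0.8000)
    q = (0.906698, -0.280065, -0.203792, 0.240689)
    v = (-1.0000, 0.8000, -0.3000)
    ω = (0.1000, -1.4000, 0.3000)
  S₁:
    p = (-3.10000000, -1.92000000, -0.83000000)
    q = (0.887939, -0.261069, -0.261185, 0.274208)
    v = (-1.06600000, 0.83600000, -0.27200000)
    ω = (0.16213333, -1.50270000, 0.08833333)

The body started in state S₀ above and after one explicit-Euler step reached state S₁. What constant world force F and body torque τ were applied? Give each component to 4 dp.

F = (-3.3000, 1.8000, 1.4000)
τ = (0.1100, -0.1000, -0.1200)

rate change Δω = (0.06213333, -0.10270000, -0.21166667)
I·α + gyro = (0.1100, -0.1000, -0.1200)
Δv = v₁−v₀ = (-0.06600000, 0.03600000, 0.02800000)
m·(v₁−v₀)/dt = (-3.3000, 1.8000, 1.4000)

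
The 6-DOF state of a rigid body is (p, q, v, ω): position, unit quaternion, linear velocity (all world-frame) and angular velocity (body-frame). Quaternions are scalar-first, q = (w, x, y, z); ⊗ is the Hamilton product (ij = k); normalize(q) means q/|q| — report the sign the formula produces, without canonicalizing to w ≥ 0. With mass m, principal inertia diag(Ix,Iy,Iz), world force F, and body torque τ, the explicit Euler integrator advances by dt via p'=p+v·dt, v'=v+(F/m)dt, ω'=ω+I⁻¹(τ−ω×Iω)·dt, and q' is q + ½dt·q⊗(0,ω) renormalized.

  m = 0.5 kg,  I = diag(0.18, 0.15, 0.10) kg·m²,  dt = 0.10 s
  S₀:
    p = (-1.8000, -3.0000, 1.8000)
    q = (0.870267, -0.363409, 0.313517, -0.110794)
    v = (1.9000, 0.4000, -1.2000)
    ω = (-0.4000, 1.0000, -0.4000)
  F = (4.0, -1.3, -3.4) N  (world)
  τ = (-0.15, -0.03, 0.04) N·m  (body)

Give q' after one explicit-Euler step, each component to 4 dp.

2q̇ = q⊗(0,ω) = (-0.5031982, -0.3627196, 0.7692210, -0.5861090)
q + ½dt·q⊗(0,ω), renormalized = (0.8437, -0.3809, 0.3514, -0.1399)

q' = (0.8437, -0.3809, 0.3514, -0.1399)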